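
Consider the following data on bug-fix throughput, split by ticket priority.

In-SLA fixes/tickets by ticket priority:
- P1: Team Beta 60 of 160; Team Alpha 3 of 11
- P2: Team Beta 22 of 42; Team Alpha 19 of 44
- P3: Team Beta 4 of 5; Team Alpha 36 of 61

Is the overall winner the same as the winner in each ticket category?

P1: Team Beta 60/160 = 37.5%, Team Alpha 3/11 = 27.3% → Team Beta
P2: Team Beta 22/42 = 52.4%, Team Alpha 19/44 = 43.2% → Team Beta
P3: Team Beta 4/5 = 80.0%, Team Alpha 36/61 = 59.0% → Team Beta
Overall: Team Beta 86/207 = 41.5%, Team Alpha 58/116 = 50.0% → Team Alpha
Team Beta wins each ticket group but Team Alpha wins overall — the comparison reverses. Team Beta's tickets skew toward P1, which has a lower base rate.

No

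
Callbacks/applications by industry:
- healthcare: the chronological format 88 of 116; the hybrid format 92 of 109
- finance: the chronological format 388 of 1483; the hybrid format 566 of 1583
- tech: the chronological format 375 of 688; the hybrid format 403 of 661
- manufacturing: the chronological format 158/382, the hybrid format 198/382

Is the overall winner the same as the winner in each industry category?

Yes

Healthcare: the chronological format 88/116 = 75.9%, the hybrid format 92/109 = 84.4% → the hybrid format
Finance: the chronological format 388/1483 = 26.2%, the hybrid format 566/1583 = 35.8% → the hybrid format
Tech: the chronological format 375/688 = 54.5%, the hybrid format 403/661 = 61.0% → the hybrid format
Manufacturing: the chronological format 158/382 = 41.4%, the hybrid format 198/382 = 51.8% → the hybrid format
Overall: the chronological format 1009/2669 = 37.8%, the hybrid format 1259/2735 = 46.0% → the hybrid format
The hybrid format wins overall and in every industry group — no reversal.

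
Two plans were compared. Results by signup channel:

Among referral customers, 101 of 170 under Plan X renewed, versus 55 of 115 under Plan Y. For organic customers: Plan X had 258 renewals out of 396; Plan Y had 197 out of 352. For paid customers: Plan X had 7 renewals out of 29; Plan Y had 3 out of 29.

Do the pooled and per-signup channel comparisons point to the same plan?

Referral: Plan X 101/170 = 59.4%, Plan Y 55/115 = 47.8% → Plan X
Organic: Plan X 258/396 = 65.2%, Plan Y 197/352 = 56.0% → Plan X
Paid: Plan X 7/29 = 24.1%, Plan Y 3/29 = 10.3% → Plan X
Overall: Plan X 366/595 = 61.5%, Plan Y 255/496 = 51.4% → Plan X
Plan X wins overall and in every signup group — no reversal.

Yes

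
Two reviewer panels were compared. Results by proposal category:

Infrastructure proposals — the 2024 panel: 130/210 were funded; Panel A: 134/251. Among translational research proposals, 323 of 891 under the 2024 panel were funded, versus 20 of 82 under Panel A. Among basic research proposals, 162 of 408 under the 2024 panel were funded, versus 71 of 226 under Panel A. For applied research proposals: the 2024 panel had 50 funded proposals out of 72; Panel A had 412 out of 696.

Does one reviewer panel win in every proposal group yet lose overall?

Infrastructure: the 2024 panel 130/210 = 61.9%, Panel A 134/251 = 53.4% → the 2024 panel
Translational research: the 2024 panel 323/891 = 36.3%, Panel A 20/82 = 24.4% → the 2024 panel
Basic research: the 2024 panel 162/408 = 39.7%, Panel A 71/226 = 31.4% → the 2024 panel
Applied research: the 2024 panel 50/72 = 69.4%, Panel A 412/696 = 59.2% → the 2024 panel
Overall: the 2024 panel 665/1581 = 42.1%, Panel A 637/1255 = 50.8% → Panel A
The 2024 panel wins each proposal group but Panel A wins overall — the comparison reverses. The 2024 panel's proposals skew toward translational research, which has a lower base rate.

Yes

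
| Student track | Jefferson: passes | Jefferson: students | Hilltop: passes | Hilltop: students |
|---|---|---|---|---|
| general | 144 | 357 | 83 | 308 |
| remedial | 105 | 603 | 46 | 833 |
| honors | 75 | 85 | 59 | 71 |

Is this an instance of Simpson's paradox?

General: Jefferson 144/357 = 40.3%, Hilltop 83/308 = 26.9% → Jefferson
Remedial: Jefferson 105/603 = 17.4%, Hilltop 46/833 = 5.5% → Jefferson
Honors: Jefferson 75/85 = 88.2%, Hilltop 59/71 = 83.1% → Jefferson
Overall: Jefferson 324/1045 = 31.0%, Hilltop 188/1212 = 15.5% → Jefferson
Jefferson wins overall and in every student group — no reversal.

No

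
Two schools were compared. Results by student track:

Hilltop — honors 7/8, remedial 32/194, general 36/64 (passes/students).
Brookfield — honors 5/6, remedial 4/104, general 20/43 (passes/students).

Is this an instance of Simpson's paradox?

Honors: Hilltop 7/8 = 87.5%, Brookfield 5/6 = 83.3% → Hilltop
Remedial: Hilltop 32/194 = 16.5%, Brookfield 4/104 = 3.8% → Hilltop
General: Hilltop 36/64 = 56.2%, Brookfield 20/43 = 46.5% → Hilltop
Overall: Hilltop 75/266 = 28.2%, Brookfield 29/153 = 19.0% → Hilltop
Hilltop wins overall and in every student group — no reversal.

No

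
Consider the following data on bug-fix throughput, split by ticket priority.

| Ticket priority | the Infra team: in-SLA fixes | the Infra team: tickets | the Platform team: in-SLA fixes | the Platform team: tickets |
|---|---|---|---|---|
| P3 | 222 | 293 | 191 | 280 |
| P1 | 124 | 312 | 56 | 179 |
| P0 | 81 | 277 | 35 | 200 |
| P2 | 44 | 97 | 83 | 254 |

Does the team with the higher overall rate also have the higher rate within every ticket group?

P3: the Infra team 222/293 = 75.8%, the Platform team 191/280 = 68.2% → the Infra team
P1: the Infra team 124/312 = 39.7%, the Platform team 56/179 = 31.3% → the Infra team
P0: the Infra team 81/277 = 29.2%, the Platform team 35/200 = 17.5% → the Infra team
P2: the Infra team 44/97 = 45.4%, the Platform team 83/254 = 32.7% → the Infra team
Overall: the Infra team 471/979 = 48.1%, the Platform team 365/913 = 40.0% → the Infra team
The Infra team wins overall and in every ticket group — no reversal.

Yes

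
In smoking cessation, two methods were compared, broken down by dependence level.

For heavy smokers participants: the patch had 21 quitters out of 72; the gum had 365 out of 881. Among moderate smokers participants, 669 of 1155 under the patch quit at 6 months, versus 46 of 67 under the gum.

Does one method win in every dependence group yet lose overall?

Heavy smokers: the patch 21/72 = 29.2%, the gum 365/881 = 41.4% → the gum
Moderate smokers: the patch 669/1155 = 57.9%, the gum 46/67 = 68.7% → the gum
Overall: the patch 690/1227 = 56.2%, the gum 411/948 = 43.4% → the patch
The gum wins each dependence group but the patch wins overall — the comparison reverses. The gum's participants skew toward heavy smokers, which has a lower base rate.

Yes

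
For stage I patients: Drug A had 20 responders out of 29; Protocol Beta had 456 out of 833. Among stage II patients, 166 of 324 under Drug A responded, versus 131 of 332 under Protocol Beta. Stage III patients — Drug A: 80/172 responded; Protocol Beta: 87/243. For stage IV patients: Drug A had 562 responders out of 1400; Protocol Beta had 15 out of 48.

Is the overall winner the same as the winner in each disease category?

Stage I: Drug A 20/29 = 69.0%, Protocol Beta 456/833 = 54.7% → Drug A
Stage II: Drug A 166/324 = 51.2%, Protocol Beta 131/332 = 39.5% → Drug A
Stage III: Drug A 80/172 = 46.5%, Protocol Beta 87/243 = 35.8% → Drug A
Stage IV: Drug A 562/1400 = 40.1%, Protocol Beta 15/48 = 31.2% → Drug A
Overall: Drug A 828/1925 = 43.0%, Protocol Beta 689/1456 = 47.3% → Protocol Beta
Drug A wins each disease group but Protocol Beta wins overall — the comparison reverses. Drug A's patients skew toward stage IV, which has a lower base rate.

No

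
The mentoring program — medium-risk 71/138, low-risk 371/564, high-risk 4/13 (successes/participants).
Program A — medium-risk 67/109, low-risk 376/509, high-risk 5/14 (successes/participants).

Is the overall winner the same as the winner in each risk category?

Yes

Medium-risk: the mentoring program 71/138 = 51.4%, Program A 67/109 = 61.5% → Program A
Low-risk: the mentoring program 371/564 = 65.8%, Program A 376/509 = 73.9% → Program A
High-risk: the mentoring program 4/13 = 30.8%, Program A 5/14 = 35.7% → Program A
Overall: the mentoring program 446/715 = 62.4%, Program A 448/632 = 70.9% → Program A
Program A wins overall and in every risk group — no reversal.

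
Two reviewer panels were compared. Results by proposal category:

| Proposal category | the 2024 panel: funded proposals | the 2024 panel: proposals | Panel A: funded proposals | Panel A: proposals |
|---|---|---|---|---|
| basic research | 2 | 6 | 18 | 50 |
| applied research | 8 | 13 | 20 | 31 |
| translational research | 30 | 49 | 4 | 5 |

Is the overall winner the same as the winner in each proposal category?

Basic research: the 2024 panel 2/6 = 33.3%, Panel A 18/50 = 36.0% → Panel A
Applied research: the 2024 panel 8/13 = 61.5%, Panel A 20/31 = 64.5% → Panel A
Translational research: the 2024 panel 30/49 = 61.2%, Panel A 4/5 = 80.0% → Panel A
Overall: the 2024 panel 40/68 = 58.8%, Panel A 42/86 = 48.8% → the 2024 panel
Panel A wins each proposal group but the 2024 panel wins overall — the comparison reverses. Panel A's proposals skew toward basic research, which has a lower base rate.

No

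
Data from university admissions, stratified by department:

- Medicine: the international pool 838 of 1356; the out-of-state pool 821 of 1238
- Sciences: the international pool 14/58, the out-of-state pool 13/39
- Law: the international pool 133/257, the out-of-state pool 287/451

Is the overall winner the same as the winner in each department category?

Yes

Medicine: the international pool 838/1356 = 61.8%, the out-of-state pool 821/1238 = 66.3% → the out-of-state pool
Sciences: the international pool 14/58 = 24.1%, the out-of-state pool 13/39 = 33.3% → the out-of-state pool
Law: the international pool 133/257 = 51.8%, the out-of-state pool 287/451 = 63.6% → the out-of-state pool
Overall: the international pool 985/1671 = 58.9%, the out-of-state pool 1121/1728 = 64.9% → the out-of-state pool
The out-of-state pool wins overall and in every department group — no reversal.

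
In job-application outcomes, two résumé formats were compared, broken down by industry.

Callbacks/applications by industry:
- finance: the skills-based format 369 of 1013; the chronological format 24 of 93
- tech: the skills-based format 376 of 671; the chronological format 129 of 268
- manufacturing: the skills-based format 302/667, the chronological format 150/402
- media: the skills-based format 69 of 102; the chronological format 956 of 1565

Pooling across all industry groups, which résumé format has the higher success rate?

the chronological format

Finance: the skills-based format 369/1013 = 36.4%, the chronological format 24/93 = 25.8% → the skills-based format
Tech: the skills-based format 376/671 = 56.0%, the chronological format 129/268 = 48.1% → the skills-based format
Manufacturing: the skills-based format 302/667 = 45.3%, the chronological format 150/402 = 37.3% → the skills-based format
Media: the skills-based format 69/102 = 67.6%, the chronological format 956/1565 = 61.1% → the skills-based format
Overall: the skills-based format 1116/2453 = 45.5%, the chronological format 1259/2328 = 54.1% → the chronological format
(The skills-based format wins every industry group but the chronological format wins overall — the skills-based format's applications skew toward the low-rate finance group.)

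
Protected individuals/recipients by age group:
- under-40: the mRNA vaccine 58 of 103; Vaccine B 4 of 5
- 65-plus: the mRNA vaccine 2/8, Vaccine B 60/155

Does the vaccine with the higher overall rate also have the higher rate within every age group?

No

Under-40: the mRNA vaccine 58/103 = 56.3%, Vaccine B 4/5 = 80.0% → Vaccine B
65-plus: the mRNA vaccine 2/8 = 25.0%, Vaccine B 60/155 = 38.7% → Vaccine B
Overall: the mRNA vaccine 60/111 = 54.1%, Vaccine B 64/160 = 40.0% → the mRNA vaccine
Vaccine B wins each age group but the mRNA vaccine wins overall — the comparison reverses. Vaccine B's recipients skew toward 65-plus, which has a lower base rate.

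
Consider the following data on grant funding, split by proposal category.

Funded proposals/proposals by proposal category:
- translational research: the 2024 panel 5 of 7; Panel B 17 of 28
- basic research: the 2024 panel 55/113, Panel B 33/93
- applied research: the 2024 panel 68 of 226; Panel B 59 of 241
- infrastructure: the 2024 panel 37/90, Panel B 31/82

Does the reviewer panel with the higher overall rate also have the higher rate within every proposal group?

Yes

Translational research: the 2024 panel 5/7 = 71.4%, Panel B 17/28 = 60.7% → the 2024 panel
Basic research: the 2024 panel 55/113 = 48.7%, Panel B 33/93 = 35.5% → the 2024 panel
Applied research: the 2024 panel 68/226 = 30.1%, Panel B 59/241 = 24.5% → the 2024 panel
Infrastructure: the 2024 panel 37/90 = 41.1%, Panel B 31/82 = 37.8% → the 2024 panel
Overall: the 2024 panel 165/436 = 37.8%, Panel B 140/444 = 31.5% → the 2024 panel
The 2024 panel wins overall and in every proposal group — no reversal.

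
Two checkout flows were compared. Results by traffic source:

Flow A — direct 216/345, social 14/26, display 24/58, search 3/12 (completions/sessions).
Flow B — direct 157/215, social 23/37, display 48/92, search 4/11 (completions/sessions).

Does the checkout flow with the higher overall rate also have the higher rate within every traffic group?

Yes

Direct: Flow A 216/345 = 62.6%, Flow B 157/215 = 73.0% → Flow B
Social: Flow A 14/26 = 53.8%, Flow B 23/37 = 62.2% → Flow B
Display: Flow A 24/58 = 41.4%, Flow B 48/92 = 52.2% → Flow B
Search: Flow A 3/12 = 25.0%, Flow B 4/11 = 36.4% → Flow B
Overall: Flow A 257/441 = 58.3%, Flow B 232/355 = 65.4% → Flow B
Flow B wins overall and in every traffic group — no reversal.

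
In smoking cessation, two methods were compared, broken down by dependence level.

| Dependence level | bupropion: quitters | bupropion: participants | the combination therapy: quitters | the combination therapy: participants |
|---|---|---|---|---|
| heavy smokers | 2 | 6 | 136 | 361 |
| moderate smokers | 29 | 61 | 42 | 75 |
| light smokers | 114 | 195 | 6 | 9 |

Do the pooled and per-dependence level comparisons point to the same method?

Heavy smokers: bupropion 2/6 = 33.3%, the combination therapy 136/361 = 37.7% → the combination therapy
Moderate smokers: bupropion 29/61 = 47.5%, the combination therapy 42/75 = 56.0% → the combination therapy
Light smokers: bupropion 114/195 = 58.5%, the combination therapy 6/9 = 66.7% → the combination therapy
Overall: bupropion 145/262 = 55.3%, the combination therapy 184/445 = 41.3% → bupropion
The combination therapy wins each dependence group but bupropion wins overall — the comparison reverses. The combination therapy's participants skew toward heavy smokers, which has a lower base rate.

No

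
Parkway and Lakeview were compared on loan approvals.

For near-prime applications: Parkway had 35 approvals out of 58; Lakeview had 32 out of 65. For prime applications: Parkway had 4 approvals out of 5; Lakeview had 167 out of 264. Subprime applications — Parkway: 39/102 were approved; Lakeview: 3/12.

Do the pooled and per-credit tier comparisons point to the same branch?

Near-prime: Parkway 35/58 = 60.3%, Lakeview 32/65 = 49.2% → Parkway
Prime: Parkway 4/5 = 80.0%, Lakeview 167/264 = 63.3% → Parkway
Subprime: Parkway 39/102 = 38.2%, Lakeview 3/12 = 25.0% → Parkway
Overall: Parkway 78/165 = 47.3%, Lakeview 202/341 = 59.2% → Lakeview
Parkway wins each credit group but Lakeview wins overall — the comparison reverses. Parkway's applications skew toward subprime, which has a lower base rate.

No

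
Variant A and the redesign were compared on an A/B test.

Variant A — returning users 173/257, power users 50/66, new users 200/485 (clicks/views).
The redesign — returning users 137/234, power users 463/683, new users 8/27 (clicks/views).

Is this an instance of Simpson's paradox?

Returning users: Variant A 173/257 = 67.3%, the redesign 137/234 = 58.5% → Variant A
Power users: Variant A 50/66 = 75.8%, the redesign 463/683 = 67.8% → Variant A
New users: Variant A 200/485 = 41.2%, the redesign 8/27 = 29.6% → Variant A
Overall: Variant A 423/808 = 52.4%, the redesign 608/944 = 64.4% → the redesign
Variant A wins each user group but the redesign wins overall — the comparison reverses. Variant A's views skew toward new users, which has a lower base rate.

Yes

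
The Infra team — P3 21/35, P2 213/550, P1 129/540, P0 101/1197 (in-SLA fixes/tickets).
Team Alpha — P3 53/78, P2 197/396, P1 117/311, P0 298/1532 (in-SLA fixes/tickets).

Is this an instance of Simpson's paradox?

P3: the Infra team 21/35 = 60.0%, Team Alpha 53/78 = 67.9% → Team Alpha
P2: the Infra team 213/550 = 38.7%, Team Alpha 197/396 = 49.7% → Team Alpha
P1: the Infra team 129/540 = 23.9%, Team Alpha 117/311 = 37.6% → Team Alpha
P0: the Infra team 101/1197 = 8.4%, Team Alpha 298/1532 = 19.5% → Team Alpha
Overall: the Infra team 464/2322 = 20.0%, Team Alpha 665/2317 = 28.7% → Team Alpha
Team Alpha wins overall and in every ticket group — no reversal.

No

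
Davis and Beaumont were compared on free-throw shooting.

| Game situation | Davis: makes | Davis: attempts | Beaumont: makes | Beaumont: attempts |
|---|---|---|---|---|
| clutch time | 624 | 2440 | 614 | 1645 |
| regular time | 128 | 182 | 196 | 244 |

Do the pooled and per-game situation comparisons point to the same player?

Yes

Clutch time: Davis 624/2440 = 25.6%, Beaumont 614/1645 = 37.3% → Beaumont
Regular time: Davis 128/182 = 70.3%, Beaumont 196/244 = 80.3% → Beaumont
Overall: Davis 752/2622 = 28.7%, Beaumont 810/1889 = 42.9% → Beaumont
Beaumont wins overall and in every game group — no reversal.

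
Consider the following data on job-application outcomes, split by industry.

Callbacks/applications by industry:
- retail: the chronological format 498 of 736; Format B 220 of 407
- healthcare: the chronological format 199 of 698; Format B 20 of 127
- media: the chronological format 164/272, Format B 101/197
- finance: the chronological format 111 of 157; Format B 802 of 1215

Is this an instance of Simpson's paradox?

Retail: the chronological format 498/736 = 67.7%, Format B 220/407 = 54.1% → the chronological format
Healthcare: the chronological format 199/698 = 28.5%, Format B 20/127 = 15.7% → the chronological format
Media: the chronological format 164/272 = 60.3%, Format B 101/197 = 51.3% → the chronological format
Finance: the chronological format 111/157 = 70.7%, Format B 802/1215 = 66.0% → the chronological format
Overall: the chronological format 972/1863 = 52.2%, Format B 1143/1946 = 58.7% → Format B
The chronological format wins each industry group but Format B wins overall — the comparison reverses. The chronological format's applications skew toward healthcare, which has a lower base rate.

Yes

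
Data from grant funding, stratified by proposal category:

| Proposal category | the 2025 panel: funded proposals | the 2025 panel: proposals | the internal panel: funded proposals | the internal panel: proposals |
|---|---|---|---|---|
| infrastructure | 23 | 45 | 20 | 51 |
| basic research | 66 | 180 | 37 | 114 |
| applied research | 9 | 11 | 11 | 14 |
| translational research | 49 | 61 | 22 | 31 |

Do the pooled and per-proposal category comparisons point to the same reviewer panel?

Yes

Infrastructure: the 2025 panel 23/45 = 51.1%, the internal panel 20/51 = 39.2% → the 2025 panel
Basic research: the 2025 panel 66/180 = 36.7%, the internal panel 37/114 = 32.5% → the 2025 panel
Applied research: the 2025 panel 9/11 = 81.8%, the internal panel 11/14 = 78.6% → the 2025 panel
Translational research: the 2025 panel 49/61 = 80.3%, the internal panel 22/31 = 71.0% → the 2025 panel
Overall: the 2025 panel 147/297 = 49.5%, the internal panel 90/210 = 42.9% → the 2025 panel
The 2025 panel wins overall and in every proposal group — no reversal.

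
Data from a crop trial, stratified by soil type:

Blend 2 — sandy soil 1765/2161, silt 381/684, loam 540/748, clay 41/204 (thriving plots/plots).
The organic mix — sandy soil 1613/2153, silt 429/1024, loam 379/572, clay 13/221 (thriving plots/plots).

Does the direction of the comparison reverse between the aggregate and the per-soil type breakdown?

Sandy soil: Blend 2 1765/2161 = 81.7%, the organic mix 1613/2153 = 74.9% → Blend 2
Silt: Blend 2 381/684 = 55.7%, the organic mix 429/1024 = 41.9% → Blend 2
Loam: Blend 2 540/748 = 72.2%, the organic mix 379/572 = 66.3% → Blend 2
Clay: Blend 2 41/204 = 20.1%, the organic mix 13/221 = 5.9% → Blend 2
Overall: Blend 2 2727/3797 = 71.8%, the organic mix 2434/3970 = 61.3% → Blend 2
Blend 2 wins overall and in every soil group — no reversal.

No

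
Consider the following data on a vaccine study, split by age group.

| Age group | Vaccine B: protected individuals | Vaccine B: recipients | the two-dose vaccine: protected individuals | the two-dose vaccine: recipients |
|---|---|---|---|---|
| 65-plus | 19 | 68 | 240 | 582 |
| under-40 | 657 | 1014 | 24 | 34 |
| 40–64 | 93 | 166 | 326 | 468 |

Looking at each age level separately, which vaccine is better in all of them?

65-plus: Vaccine B 19/68 = 27.9%, the two-dose vaccine 240/582 = 41.2% → the two-dose vaccine
Under-40: Vaccine B 657/1014 = 64.8%, the two-dose vaccine 24/34 = 70.6% → the two-dose vaccine
40–64: Vaccine B 93/166 = 56.0%, the two-dose vaccine 326/468 = 69.7% → the two-dose vaccine
The two-dose vaccine has the higher rate in all 3 groups.

the two-dose vaccine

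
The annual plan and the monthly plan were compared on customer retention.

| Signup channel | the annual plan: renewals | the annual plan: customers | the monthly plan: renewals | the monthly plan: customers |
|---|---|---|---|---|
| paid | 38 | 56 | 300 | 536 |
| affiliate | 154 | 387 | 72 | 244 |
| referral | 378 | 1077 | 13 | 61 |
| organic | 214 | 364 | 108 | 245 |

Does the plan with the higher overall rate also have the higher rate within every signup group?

Paid: the annual plan 38/56 = 67.9%, the monthly plan 300/536 = 56.0% → the annual plan
Affiliate: the annual plan 154/387 = 39.8%, the monthly plan 72/244 = 29.5% → the annual plan
Referral: the annual plan 378/1077 = 35.1%, the monthly plan 13/61 = 21.3% → the annual plan
Organic: the annual plan 214/364 = 58.8%, the monthly plan 108/245 = 44.1% → the annual plan
Overall: the annual plan 784/1884 = 41.6%, the monthly plan 493/1086 = 45.4% → the monthly plan
The annual plan wins each signup group but the monthly plan wins overall — the comparison reverses. The annual plan's customers skew toward referral, which has a lower base rate.

No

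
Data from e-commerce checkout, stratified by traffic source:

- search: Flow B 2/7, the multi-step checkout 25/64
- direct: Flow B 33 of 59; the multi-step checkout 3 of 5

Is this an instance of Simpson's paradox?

Yes

Search: Flow B 2/7 = 28.6%, the multi-step checkout 25/64 = 39.1% → the multi-step checkout
Direct: Flow B 33/59 = 55.9%, the multi-step checkout 3/5 = 60.0% → the multi-step checkout
Overall: Flow B 35/66 = 53.0%, the multi-step checkout 28/69 = 40.6% → Flow B
The multi-step checkout wins each traffic group but Flow B wins overall — the comparison reverses. The multi-step checkout's sessions skew toward search, which has a lower base rate.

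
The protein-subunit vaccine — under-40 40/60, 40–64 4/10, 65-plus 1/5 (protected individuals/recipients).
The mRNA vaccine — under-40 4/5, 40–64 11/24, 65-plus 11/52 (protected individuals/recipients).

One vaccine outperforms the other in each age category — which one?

Under-40: the protein-subunit vaccine 40/60 = 66.7%, the mRNA vaccine 4/5 = 80.0% → the mRNA vaccine
40–64: the protein-subunit vaccine 4/10 = 40.0%, the mRNA vaccine 11/24 = 45.8% → the mRNA vaccine
65-plus: the protein-subunit vaccine 1/5 = 20.0%, the mRNA vaccine 11/52 = 21.2% → the mRNA vaccine
The mRNA vaccine has the higher rate in all 3 groups.

the mRNA vaccine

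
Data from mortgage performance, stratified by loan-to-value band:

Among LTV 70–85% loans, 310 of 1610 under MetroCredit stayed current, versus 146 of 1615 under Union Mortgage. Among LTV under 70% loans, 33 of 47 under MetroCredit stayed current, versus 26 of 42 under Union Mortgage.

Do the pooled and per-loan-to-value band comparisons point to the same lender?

LTV 70–85%: MetroCredit 310/1610 = 19.3%, Union Mortgage 146/1615 = 9.0% → MetroCredit
LTV under 70%: MetroCredit 33/47 = 70.2%, Union Mortgage 26/42 = 61.9% → MetroCredit
Overall: MetroCredit 343/1657 = 20.7%, Union Mortgage 172/1657 = 10.4% → MetroCredit
MetroCredit wins overall and in every loan-to-value group — no reversal.

Yes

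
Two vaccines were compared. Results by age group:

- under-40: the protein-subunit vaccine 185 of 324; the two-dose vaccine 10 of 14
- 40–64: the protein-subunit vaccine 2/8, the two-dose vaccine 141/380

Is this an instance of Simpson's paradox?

Yes

Under-40: the protein-subunit vaccine 185/324 = 57.1%, the two-dose vaccine 10/14 = 71.4% → the two-dose vaccine
40–64: the protein-subunit vaccine 2/8 = 25.0%, the two-dose vaccine 141/380 = 37.1% → the two-dose vaccine
Overall: the protein-subunit vaccine 187/332 = 56.3%, the two-dose vaccine 151/394 = 38.3% → the protein-subunit vaccine
The two-dose vaccine wins each age group but the protein-subunit vaccine wins overall — the comparison reverses. The two-dose vaccine's recipients skew toward 40–64, which has a lower base rate.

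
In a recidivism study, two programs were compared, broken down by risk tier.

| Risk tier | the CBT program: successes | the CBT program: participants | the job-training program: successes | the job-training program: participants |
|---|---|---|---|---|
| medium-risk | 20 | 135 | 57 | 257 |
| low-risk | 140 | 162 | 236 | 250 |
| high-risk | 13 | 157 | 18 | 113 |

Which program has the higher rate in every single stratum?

Medium-risk: the CBT program 20/135 = 14.8%, the job-training program 57/257 = 22.2% → the job-training program
Low-risk: the CBT program 140/162 = 86.4%, the job-training program 236/250 = 94.4% → the job-training program
High-risk: the CBT program 13/157 = 8.3%, the job-training program 18/113 = 15.9% → the job-training program
The job-training program has the higher rate in all 3 groups.

the job-training program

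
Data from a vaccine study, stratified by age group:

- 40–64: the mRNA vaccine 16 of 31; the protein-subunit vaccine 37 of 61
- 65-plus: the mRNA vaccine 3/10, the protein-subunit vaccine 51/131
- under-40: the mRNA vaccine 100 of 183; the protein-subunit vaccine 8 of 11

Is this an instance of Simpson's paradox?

40–64: the mRNA vaccine 16/31 = 51.6%, the protein-subunit vaccine 37/61 = 60.7% → the protein-subunit vaccine
65-plus: the mRNA vaccine 3/10 = 30.0%, the protein-subunit vaccine 51/131 = 38.9% → the protein-subunit vaccine
Under-40: the mRNA vaccine 100/183 = 54.6%, the protein-subunit vaccine 8/11 = 72.7% → the protein-subunit vaccine
Overall: the mRNA vaccine 119/224 = 53.1%, the protein-subunit vaccine 96/203 = 47.3% → the mRNA vaccine
The protein-subunit vaccine wins each age group but the mRNA vaccine wins overall — the comparison reverses. The protein-subunit vaccine's recipients skew toward 65-plus, which has a lower base rate.

Yes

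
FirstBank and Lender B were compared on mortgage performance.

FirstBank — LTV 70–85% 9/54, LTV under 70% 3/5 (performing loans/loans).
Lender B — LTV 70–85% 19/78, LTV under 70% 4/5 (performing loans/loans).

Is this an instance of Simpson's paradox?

No

LTV 70–85%: FirstBank 9/54 = 16.7%, Lender B 19/78 = 24.4% → Lender B
LTV under 70%: FirstBank 3/5 = 60.0%, Lender B 4/5 = 80.0% → Lender B
Overall: FirstBank 12/59 = 20.3%, Lender B 23/83 = 27.7% → Lender B
Lender B wins overall and in every loan-to-value group — no reversal.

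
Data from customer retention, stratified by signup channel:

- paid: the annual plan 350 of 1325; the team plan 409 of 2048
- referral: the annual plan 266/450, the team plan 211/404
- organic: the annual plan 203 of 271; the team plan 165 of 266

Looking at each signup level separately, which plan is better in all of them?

Paid: the annual plan 350/1325 = 26.4%, the team plan 409/2048 = 20.0% → the annual plan
Referral: the annual plan 266/450 = 59.1%, the team plan 211/404 = 52.2% → the annual plan
Organic: the annual plan 203/271 = 74.9%, the team plan 165/266 = 62.0% → the annual plan
The annual plan has the higher rate in all 3 groups.

the annual plan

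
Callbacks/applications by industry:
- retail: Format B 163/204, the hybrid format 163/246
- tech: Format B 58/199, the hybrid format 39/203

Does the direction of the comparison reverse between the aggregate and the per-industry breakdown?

No

Retail: Format B 163/204 = 79.9%, the hybrid format 163/246 = 66.3% → Format B
Tech: Format B 58/199 = 29.1%, the hybrid format 39/203 = 19.2% → Format B
Overall: Format B 221/403 = 54.8%, the hybrid format 202/449 = 45.0% → Format B
Format B wins overall and in every industry group — no reversal.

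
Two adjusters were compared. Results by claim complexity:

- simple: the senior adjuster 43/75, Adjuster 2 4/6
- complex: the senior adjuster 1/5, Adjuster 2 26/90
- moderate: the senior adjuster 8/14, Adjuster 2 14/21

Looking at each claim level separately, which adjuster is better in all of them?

Simple: the senior adjuster 43/75 = 57.3%, Adjuster 2 4/6 = 66.7% → Adjuster 2
Complex: the senior adjuster 1/5 = 20.0%, Adjuster 2 26/90 = 28.9% → Adjuster 2
Moderate: the senior adjuster 8/14 = 57.1%, Adjuster 2 14/21 = 66.7% → Adjuster 2
Adjuster 2 has the higher rate in all 3 groups.

Adjuster 2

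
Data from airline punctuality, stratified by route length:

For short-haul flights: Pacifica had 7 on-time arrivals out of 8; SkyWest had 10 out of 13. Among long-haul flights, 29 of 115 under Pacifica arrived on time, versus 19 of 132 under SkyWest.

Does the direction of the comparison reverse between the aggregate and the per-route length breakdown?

Short-haul: Pacifica 7/8 = 87.5%, SkyWest 10/13 = 76.9% → Pacifica
Long-haul: Pacifica 29/115 = 25.2%, SkyWest 19/132 = 14.4% → Pacifica
Overall: Pacifica 36/123 = 29.3%, SkyWest 29/145 = 20.0% → Pacifica
Pacifica wins overall and in every route group — no reversal.

No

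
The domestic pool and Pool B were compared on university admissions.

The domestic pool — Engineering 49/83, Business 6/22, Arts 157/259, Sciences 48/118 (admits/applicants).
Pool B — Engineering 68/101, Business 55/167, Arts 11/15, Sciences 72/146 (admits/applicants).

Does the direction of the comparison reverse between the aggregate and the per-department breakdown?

Engineering: the domestic pool 49/83 = 59.0%, Pool B 68/101 = 67.3% → Pool B
Business: the domestic pool 6/22 = 27.3%, Pool B 55/167 = 32.9% → Pool B
Arts: the domestic pool 157/259 = 60.6%, Pool B 11/15 = 73.3% → Pool B
Sciences: the domestic pool 48/118 = 40.7%, Pool B 72/146 = 49.3% → Pool B
Overall: the domestic pool 260/482 = 53.9%, Pool B 206/429 = 48.0% → the domestic pool
Pool B wins each department group but the domestic pool wins overall — the comparison reverses. Pool B's applicants skew toward Business, which has a lower base rate.

Yes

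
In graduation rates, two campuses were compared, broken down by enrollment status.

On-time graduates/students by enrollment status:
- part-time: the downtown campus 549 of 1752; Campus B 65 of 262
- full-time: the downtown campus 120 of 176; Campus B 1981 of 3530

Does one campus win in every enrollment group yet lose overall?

Yes

Part-time: the downtown campus 549/1752 = 31.3%, Campus B 65/262 = 24.8% → the downtown campus
Full-time: the downtown campus 120/176 = 68.2%, Campus B 1981/3530 = 56.1% → the downtown campus
Overall: the downtown campus 669/1928 = 34.7%, Campus B 2046/3792 = 54.0% → Campus B
The downtown campus wins each enrollment group but Campus B wins overall — the comparison reverses. The downtown campus's students skew toward part-time, which has a lower base rate.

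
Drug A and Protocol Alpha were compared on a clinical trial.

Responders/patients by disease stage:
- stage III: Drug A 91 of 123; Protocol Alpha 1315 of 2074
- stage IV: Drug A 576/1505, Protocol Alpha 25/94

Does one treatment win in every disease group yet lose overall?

Yes

Stage III: Drug A 91/123 = 74.0%, Protocol Alpha 1315/2074 = 63.4% → Drug A
Stage IV: Drug A 576/1505 = 38.3%, Protocol Alpha 25/94 = 26.6% → Drug A
Overall: Drug A 667/1628 = 41.0%, Protocol Alpha 1340/2168 = 61.8% → Protocol Alpha
Drug A wins each disease group but Protocol Alpha wins overall — the comparison reverses. Drug A's patients skew toward stage IV, which has a lower base rate.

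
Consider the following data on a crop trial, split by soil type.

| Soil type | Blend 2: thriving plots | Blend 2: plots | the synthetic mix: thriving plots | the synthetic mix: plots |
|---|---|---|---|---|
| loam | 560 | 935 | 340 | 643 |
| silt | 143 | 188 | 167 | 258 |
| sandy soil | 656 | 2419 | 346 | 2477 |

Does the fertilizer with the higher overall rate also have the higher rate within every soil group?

Loam: Blend 2 560/935 = 59.9%, the synthetic mix 340/643 = 52.9% → Blend 2
Silt: Blend 2 143/188 = 76.1%, the synthetic mix 167/258 = 64.7% → Blend 2
Sandy soil: Blend 2 656/2419 = 27.1%, the synthetic mix 346/2477 = 14.0% → Blend 2
Overall: Blend 2 1359/3542 = 38.4%, the synthetic mix 853/3378 = 25.3% → Blend 2
Blend 2 wins overall and in every soil group — no reversal.

Yes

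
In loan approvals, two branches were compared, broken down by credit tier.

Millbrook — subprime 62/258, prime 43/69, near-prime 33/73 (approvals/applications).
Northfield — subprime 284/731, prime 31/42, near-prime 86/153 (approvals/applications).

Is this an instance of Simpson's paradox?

Subprime: Millbrook 62/258 = 24.0%, Northfield 284/731 = 38.9% → Northfield
Prime: Millbrook 43/69 = 62.3%, Northfield 31/42 = 73.8% → Northfield
Near-prime: Millbrook 33/73 = 45.2%, Northfield 86/153 = 56.2% → Northfield
Overall: Millbrook 138/400 = 34.5%, Northfield 401/926 = 43.3% → Northfield
Northfield wins overall and in every credit group — no reversal.

No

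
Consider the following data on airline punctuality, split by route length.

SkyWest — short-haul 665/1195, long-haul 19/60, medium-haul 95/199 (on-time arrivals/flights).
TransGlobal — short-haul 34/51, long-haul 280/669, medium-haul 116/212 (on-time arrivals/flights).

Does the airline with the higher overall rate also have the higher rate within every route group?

Short-haul: SkyWest 665/1195 = 55.6%, TransGlobal 34/51 = 66.7% → TransGlobal
Long-haul: SkyWest 19/60 = 31.7%, TransGlobal 280/669 = 41.9% → TransGlobal
Medium-haul: SkyWest 95/199 = 47.7%, TransGlobal 116/212 = 54.7% → TransGlobal
Overall: SkyWest 779/1454 = 53.6%, TransGlobal 430/932 = 46.1% → SkyWest
TransGlobal wins each route group but SkyWest wins overall — the comparison reverses. TransGlobal's flights skew toward long-haul, which has a lower base rate.

No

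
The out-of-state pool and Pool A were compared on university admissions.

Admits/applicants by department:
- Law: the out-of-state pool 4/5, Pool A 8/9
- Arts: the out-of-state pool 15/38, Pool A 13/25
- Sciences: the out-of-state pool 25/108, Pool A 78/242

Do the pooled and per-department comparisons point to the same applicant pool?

Yes

Law: the out-of-state pool 4/5 = 80.0%, Pool A 8/9 = 88.9% → Pool A
Arts: the out-of-state pool 15/38 = 39.5%, Pool A 13/25 = 52.0% → Pool A
Sciences: the out-of-state pool 25/108 = 23.1%, Pool A 78/242 = 32.2% → Pool A
Overall: the out-of-state pool 44/151 = 29.1%, Pool A 99/276 = 35.9% → Pool A
Pool A wins overall and in every department group — no reversal.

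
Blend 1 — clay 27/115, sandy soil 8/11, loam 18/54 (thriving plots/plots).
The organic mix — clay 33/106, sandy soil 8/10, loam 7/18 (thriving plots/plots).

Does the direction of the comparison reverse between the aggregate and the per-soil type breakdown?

Clay: Blend 1 27/115 = 23.5%, the organic mix 33/106 = 31.1% → the organic mix
Sandy soil: Blend 1 8/11 = 72.7%, the organic mix 8/10 = 80.0% → the organic mix
Loam: Blend 1 18/54 = 33.3%, the organic mix 7/18 = 38.9% → the organic mix
Overall: Blend 1 53/180 = 29.4%, the organic mix 48/134 = 35.8% → the organic mix
The organic mix wins overall and in every soil group — no reversal.

No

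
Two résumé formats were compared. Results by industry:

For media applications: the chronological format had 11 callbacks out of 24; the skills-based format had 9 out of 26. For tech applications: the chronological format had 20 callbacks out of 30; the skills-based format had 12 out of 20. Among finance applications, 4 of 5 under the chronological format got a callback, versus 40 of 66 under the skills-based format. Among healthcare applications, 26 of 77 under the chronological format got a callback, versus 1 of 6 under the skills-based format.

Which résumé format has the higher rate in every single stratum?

the chronological format

Media: the chronological format 11/24 = 45.8%, the skills-based format 9/26 = 34.6% → the chronological format
Tech: the chronological format 20/30 = 66.7%, the skills-based format 12/20 = 60.0% → the chronological format
Finance: the chronological format 4/5 = 80.0%, the skills-based format 40/66 = 60.6% → the chronological format
Healthcare: the chronological format 26/77 = 33.8%, the skills-based format 1/6 = 16.7% → the chronological format
The chronological format has the higher rate in all 4 groups.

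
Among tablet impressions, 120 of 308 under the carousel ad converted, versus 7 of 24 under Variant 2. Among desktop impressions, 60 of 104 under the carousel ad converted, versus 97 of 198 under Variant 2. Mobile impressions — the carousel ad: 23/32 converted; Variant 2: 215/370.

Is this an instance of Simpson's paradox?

Tablet: the carousel ad 120/308 = 39.0%, Variant 2 7/24 = 29.2% → the carousel ad
Desktop: the carousel ad 60/104 = 57.7%, Variant 2 97/198 = 49.0% → the carousel ad
Mobile: the carousel ad 23/32 = 71.9%, Variant 2 215/370 = 58.1% → the carousel ad
Overall: the carousel ad 203/444 = 45.7%, Variant 2 319/592 = 53.9% → Variant 2
The carousel ad wins each device group but Variant 2 wins overall — the comparison reverses. The carousel ad's impressions skew toward tablet, which has a lower base rate.

Yes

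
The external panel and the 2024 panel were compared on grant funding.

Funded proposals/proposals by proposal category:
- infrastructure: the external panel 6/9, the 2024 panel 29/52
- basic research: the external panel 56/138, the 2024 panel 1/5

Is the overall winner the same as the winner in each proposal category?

No

Infrastructure: the external panel 6/9 = 66.7%, the 2024 panel 29/52 = 55.8% → the external panel
Basic research: the external panel 56/138 = 40.6%, the 2024 panel 1/5 = 20.0% → the external panel
Overall: the external panel 62/147 = 42.2%, the 2024 panel 30/57 = 52.6% → the 2024 panel
The external panel wins each proposal group but the 2024 panel wins overall — the comparison reverses. The external panel's proposals skew toward basic research, which has a lower base rate.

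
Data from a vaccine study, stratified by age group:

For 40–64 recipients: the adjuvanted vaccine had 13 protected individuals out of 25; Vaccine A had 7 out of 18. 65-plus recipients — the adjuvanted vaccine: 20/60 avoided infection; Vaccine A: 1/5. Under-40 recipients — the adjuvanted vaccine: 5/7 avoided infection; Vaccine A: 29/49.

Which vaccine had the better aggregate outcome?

Vaccine A

40–64: the adjuvanted vaccine 13/25 = 52.0%, Vaccine A 7/18 = 38.9% → the adjuvanted vaccine
65-plus: the adjuvanted vaccine 20/60 = 33.3%, Vaccine A 1/5 = 20.0% → the adjuvanted vaccine
Under-40: the adjuvanted vaccine 5/7 = 71.4%, Vaccine A 29/49 = 59.2% → the adjuvanted vaccine
Overall: the adjuvanted vaccine 38/92 = 41.3%, Vaccine A 37/72 = 51.4% → Vaccine A
(The adjuvanted vaccine wins every age group but Vaccine A wins overall — the adjuvanted vaccine's recipients skew toward the low-rate 65-plus group.)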